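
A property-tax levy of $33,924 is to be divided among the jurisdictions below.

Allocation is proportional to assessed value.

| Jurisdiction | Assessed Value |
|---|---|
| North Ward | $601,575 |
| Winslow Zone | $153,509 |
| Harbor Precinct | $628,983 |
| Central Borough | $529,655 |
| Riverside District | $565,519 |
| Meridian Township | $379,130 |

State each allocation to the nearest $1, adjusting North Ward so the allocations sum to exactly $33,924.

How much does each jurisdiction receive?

Total assessed value = 2,858,371.
Pro-rata amounts: North Ward 601,575/2,858,371 × $33,924 = 7,139.67; Winslow Zone 153,509/2,858,371 × $33,924 = 1,821.89; Harbor Precinct 628,983/2,858,371 × $33,924 = 7,464.96; Central Borough 529,655/2,858,371 × $33,924 = 6,286.10; Riverside District 565,519/2,858,371 × $33,924 = 6,711.75; Meridian Township 379,130/2,858,371 × $33,924 = 4,499.63.
Rounded to nearest $1: North Ward $7,140; Winslow Zone $1,822; Harbor Precinct $7,465; Central Borough $6,286; Riverside District $6,712; Meridian Township $4,500. Sum = $33,925.
Difference $33,924 − $33,925 = −$1 applied to North Ward: North Ward becomes $7,139.

North Ward: $7,139 | Winslow Zone: $1,822 | Harbor Precinct: $7,465 | Central Borough: $6,286 | Riverside District: $6,712 | Meridian Township: $4,500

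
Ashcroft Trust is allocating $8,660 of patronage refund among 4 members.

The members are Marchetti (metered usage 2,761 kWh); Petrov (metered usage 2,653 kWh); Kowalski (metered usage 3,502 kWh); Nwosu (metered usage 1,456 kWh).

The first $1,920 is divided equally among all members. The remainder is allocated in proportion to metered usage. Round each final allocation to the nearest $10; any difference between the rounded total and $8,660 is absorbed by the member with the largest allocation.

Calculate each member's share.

$1,920 shared equally gives $480 per member.
Remainder $6,740 by metered usage (total 10,372): Marchetti 1,794.17 → $1,790; Petrov 1,723.99 → $1,720; Kowalski 2,275.69 → $2,280; Nwosu 946.15 → $950.
Totals: Marchetti $480 + $1,790 = $2,270; Petrov $480 + $1,720 = $2,200; Kowalski $480 + $2,280 = $2,760; Nwosu $480 + $950 = $1,430.

Marchetti: $2,270 · Petrov: $2,200 · Kowalski: $2,760 · Nwosu: $1,430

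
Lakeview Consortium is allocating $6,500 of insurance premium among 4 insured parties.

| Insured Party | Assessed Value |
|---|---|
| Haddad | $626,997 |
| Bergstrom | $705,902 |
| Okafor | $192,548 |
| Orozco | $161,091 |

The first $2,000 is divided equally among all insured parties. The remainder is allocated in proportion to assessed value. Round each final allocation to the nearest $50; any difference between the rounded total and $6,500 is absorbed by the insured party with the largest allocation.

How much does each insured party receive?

Haddad: $2,150 · Bergstrom: $2,400 · Okafor: $1,000 · Orozco: $950

First tranche $2,000 split equally: $500 each.
Remainder $4,500 by assessed value (total 1,686,538): Haddad 1,672.95 → $1,650; Bergstrom 1,883.48 → $1,900; Okafor 513.75 → $500; Orozco 429.82 → $450.
Totals: Haddad $500 + $1,650 = $2,150; Bergstrom $500 + $1,900 = $2,400; Okafor $500 + $500 = $1,000; Orozco $500 + $450 = $950.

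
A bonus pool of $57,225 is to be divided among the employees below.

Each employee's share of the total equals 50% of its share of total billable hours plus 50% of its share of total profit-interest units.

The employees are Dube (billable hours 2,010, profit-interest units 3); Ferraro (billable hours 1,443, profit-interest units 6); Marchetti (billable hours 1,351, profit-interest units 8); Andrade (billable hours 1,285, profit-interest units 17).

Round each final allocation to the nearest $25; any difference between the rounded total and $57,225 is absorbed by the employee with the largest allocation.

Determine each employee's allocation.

Dube: $11,975; Ferraro: $11,825; Marchetti: $13,075; Andrade: $20,350

Totals — billable hours 6,089, profit-interest units 34.
Composite weights (50% billable hours + 50% profit-interest units): Dube 0.2092; Ferraro 0.2067; Marchetti 0.2286; Andrade 0.3555.
Pro-rata amounts: Dube 11,969.72; Ferraro 11,829.99; Marchetti 13,080.77; Andrade 20,344.53.
At nearest $25: Dube $11,975; Ferraro $11,825; Marchetti $13,075; Andrade $20,350. Sum = $57,225.
No rounding difference to absorb.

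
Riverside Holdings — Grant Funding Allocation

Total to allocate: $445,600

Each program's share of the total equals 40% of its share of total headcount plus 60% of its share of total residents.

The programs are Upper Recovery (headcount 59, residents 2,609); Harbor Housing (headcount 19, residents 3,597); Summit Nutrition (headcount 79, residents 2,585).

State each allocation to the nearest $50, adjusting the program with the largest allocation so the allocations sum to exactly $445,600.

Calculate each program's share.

Upper Recovery: $146,350 · Harbor Housing: $130,950 · Summit Nutrition: $168,300

Totals — headcount 157, residents 8,791.
Blended shares (40% headcount + 60% residents): Upper Recovery 0.3284; Harbor Housing 0.2939; Summit Nutrition 0.3777.
Pro-rata amounts: Upper Recovery 146,329.23; Harbor Housing 130,965.73; Summit Nutrition 168,305.05.
At nearest $50: Upper Recovery $146,350; Harbor Housing $130,950; Summit Nutrition $168,300. Sum = $445,600.
No rounding difference to absorb.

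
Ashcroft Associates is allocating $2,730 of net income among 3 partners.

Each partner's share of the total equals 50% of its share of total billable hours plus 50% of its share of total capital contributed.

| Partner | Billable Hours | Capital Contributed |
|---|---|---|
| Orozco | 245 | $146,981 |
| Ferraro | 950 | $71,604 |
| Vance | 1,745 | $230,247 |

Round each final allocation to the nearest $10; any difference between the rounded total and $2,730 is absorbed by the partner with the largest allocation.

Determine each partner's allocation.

Billable hours total 2,940; capital contributed total 448,832.
Blended shares (50% billable hours + 50% capital contributed): Orozco 0.2054; Ferraro 0.2413; Vance 0.5533.
Raw shares: Orozco 560.75; Ferraro 658.84; Vance 1,510.41.
At nearest $10: Orozco $560; Ferraro $660; Vance $1,510. Sum = $2,730.
Rounded total matches; no reconciliation needed.

Orozco: $560 · Ferraro: $660 · Vance: $1,510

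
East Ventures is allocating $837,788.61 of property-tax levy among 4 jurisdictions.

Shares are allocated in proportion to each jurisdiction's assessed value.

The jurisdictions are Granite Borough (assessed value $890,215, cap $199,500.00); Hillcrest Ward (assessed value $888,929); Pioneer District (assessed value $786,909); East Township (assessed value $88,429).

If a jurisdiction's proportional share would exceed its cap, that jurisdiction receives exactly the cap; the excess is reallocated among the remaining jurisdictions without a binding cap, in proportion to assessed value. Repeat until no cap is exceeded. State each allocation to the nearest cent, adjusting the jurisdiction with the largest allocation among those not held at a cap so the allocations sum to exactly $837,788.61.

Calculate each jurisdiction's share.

Granite Borough: $199,500.00; Hillcrest Ward: $321,602.83; Pioneer District: $284,693.33; East Township: $31,992.45

Total assessed value = 2,654,482.
Proportional shares (ignoring caps): Granite Borough 280,963.2868; Hillcrest Ward 280,557.4087; Pioneer District 248,358.5865; East Township 27,909.3281.
Capped: Granite Borough ($199,500.00); remaining pool $638,288.61 reallocated over remaining assessed value 1,764,267.
Remaining shares: Hillcrest Ward 321,602.8276 → $321,602.83; Pioneer District 284,693.3326 → $284,693.33; East Township 31,992.4498 → $31,992.45.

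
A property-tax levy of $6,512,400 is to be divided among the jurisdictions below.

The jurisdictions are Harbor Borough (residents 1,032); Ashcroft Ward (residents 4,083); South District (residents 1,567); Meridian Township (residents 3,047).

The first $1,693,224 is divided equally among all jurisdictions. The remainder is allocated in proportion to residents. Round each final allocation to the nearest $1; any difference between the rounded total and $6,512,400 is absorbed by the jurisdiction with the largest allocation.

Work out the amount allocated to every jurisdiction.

Equal tier: $1,693,224 ÷ 4 = $423,306 apiece.
Remainder $4,819,176 by residents (total 9,729): Harbor Borough 511,192.27 → $511,192; Ashcroft Ward 2,022,478.73 → $2,022,479; South District 776,199.90 → $776,200; Meridian Township 1,509,305.10 → $1,509,305.
Totals: Harbor Borough $423,306 + $511,192 = $934,498; Ashcroft Ward $423,306 + $2,022,479 = $2,445,785; South District $423,306 + $776,200 = $1,199,506; Meridian Township $423,306 + $1,509,305 = $1,932,611.

Harbor Borough: $934,498 | Ashcroft Ward: $2,445,785 | South District: $1,199,506 | Meridian Township: $1,932,611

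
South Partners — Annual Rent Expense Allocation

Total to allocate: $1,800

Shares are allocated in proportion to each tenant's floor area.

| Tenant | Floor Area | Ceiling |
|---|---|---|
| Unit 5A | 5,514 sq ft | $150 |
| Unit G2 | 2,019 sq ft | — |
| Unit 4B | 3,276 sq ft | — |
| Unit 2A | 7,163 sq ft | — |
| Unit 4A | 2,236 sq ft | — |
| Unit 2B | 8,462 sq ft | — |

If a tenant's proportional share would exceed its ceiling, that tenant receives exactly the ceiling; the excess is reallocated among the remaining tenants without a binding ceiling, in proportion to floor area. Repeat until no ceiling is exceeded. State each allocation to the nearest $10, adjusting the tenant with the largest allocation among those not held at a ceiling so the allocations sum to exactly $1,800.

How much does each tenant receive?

Unit 5A: $150; Unit G2: $140; Unit 4B: $230; Unit 2A: $510; Unit 4A: $160; Unit 2B: $610

Combined floor area = 28,670.
Pro-rata shares before constraints: Unit 5A 346.19; Unit G2 126.76; Unit 4B 205.68; Unit 2A 449.72; Unit 4A 140.38; Unit 2B 531.27.
Cap binds for Unit 5A ($150); residual $1,650 reallocated over remaining floor area 23,156.
Remaining shares: Unit G2 143.87 → $140; Unit 4B 233.43 → $230; Unit 2A 510.41 → $510; Unit 4A 159.33 → $160; Unit 2B 602.97 → $600.
Rounding difference +$10 applied to Unit 2B → $610.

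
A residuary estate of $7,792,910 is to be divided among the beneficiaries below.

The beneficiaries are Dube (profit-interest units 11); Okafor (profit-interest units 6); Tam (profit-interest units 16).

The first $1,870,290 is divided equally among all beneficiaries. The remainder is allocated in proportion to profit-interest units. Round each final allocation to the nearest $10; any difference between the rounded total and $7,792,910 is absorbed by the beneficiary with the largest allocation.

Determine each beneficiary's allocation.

Dube: $2,597,640; Okafor: $1,700,270; Tam: $3,495,000

First tranche $1,870,290 split equally: $623,430 each.
Remainder $5,922,620 by profit-interest units (total 33): Dube 1,974,206.67 → $1,974,210; Okafor 1,076,840.00 → $1,076,840; Tam 2,871,573.33 → $2,871,570.
Totals: Dube $623,430 + $1,974,210 = $2,597,640; Okafor $623,430 + $1,076,840 = $1,700,270; Tam $623,430 + $2,871,570 = $3,495,000.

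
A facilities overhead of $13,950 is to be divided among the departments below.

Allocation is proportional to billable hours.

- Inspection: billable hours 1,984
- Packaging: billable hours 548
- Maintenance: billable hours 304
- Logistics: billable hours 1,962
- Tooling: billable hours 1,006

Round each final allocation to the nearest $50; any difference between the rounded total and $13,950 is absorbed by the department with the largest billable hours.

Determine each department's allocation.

Billable hours total: 5,804.
Proportional shares: Inspection 1,984/5,804 × $13,950 = 4,768.57; Packaging 548/5,804 × $13,950 = 1,317.13; Maintenance 304/5,804 × $13,950 = 730.67; Logistics 1,962/5,804 × $13,950 = 4,715.70; Tooling 1,006/5,804 × $13,950 = 2,417.94.
At nearest $50: Inspection $4,750; Packaging $1,300; Maintenance $750; Logistics $4,700; Tooling $2,400. Sum = $13,900.
Difference $13,950 − $13,900 = +$50 applied to largest billable hours (Inspection): Inspection becomes $4,800.

Inspection: $4,800 · Packaging: $1,300 · Maintenance: $750 · Logistics: $4,700 · Tooling: $2,400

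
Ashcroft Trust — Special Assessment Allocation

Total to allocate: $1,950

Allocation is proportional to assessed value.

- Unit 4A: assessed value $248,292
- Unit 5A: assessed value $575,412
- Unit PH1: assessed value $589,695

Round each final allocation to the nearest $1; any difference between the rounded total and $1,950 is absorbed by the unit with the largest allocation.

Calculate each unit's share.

Unit 4A: $343; Unit 5A: $794; Unit PH1: $813

Sum of assessed value: 1,413,399.
Proportional shares: Unit 4A 248,292/1,413,399 × $1,950 = 342.56; Unit 5A 575,412/1,413,399 × $1,950 = 793.87; Unit PH1 589,695/1,413,399 × $1,950 = 813.57.
Rounded to nearest $1: Unit 4A $343; Unit 5A $794; Unit PH1 $814. Sum = $1,951.
Difference $1,950 − $1,951 = −$1 applied to largest allocation (Unit PH1): Unit PH1 becomes $813.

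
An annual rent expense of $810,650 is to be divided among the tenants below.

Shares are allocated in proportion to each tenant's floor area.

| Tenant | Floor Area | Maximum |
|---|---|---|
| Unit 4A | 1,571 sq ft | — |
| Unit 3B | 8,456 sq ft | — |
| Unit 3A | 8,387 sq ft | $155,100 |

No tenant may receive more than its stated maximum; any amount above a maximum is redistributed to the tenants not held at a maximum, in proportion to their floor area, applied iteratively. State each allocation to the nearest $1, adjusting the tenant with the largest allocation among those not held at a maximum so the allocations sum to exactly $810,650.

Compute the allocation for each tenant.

Combined floor area = 18,414.
Unconstrained shares: Unit 4A 69,161.03; Unit 3B 372,263.30; Unit 3A 369,225.67.
Cap binds for Unit 3A ($155,100); residual $655,550 reallocated over remaining floor area 10,027.
Redistributed shares: Unit 4A 102,709.59 → $102,710; Unit 3B 552,840.41 → $552,840.

Unit 4A: $102,710 | Unit 3B: $552,840 | Unit 3A: $155,100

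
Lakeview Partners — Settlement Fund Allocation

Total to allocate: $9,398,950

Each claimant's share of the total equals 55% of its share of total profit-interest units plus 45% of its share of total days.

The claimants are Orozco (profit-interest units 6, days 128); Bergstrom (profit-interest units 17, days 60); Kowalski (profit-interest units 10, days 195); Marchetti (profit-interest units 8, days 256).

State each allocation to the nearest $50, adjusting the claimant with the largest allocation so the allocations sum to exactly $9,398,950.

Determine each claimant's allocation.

Orozco: $1,603,750 | Bergstrom: $2,540,550 | Kowalski: $2,551,550 | Marchetti: $2,703,100

Profit-interest units total 41; days total 639.
Blended shares (55% profit-interest units + 45% days): Orozco 0.1706; Bergstrom 0.2703; Kowalski 0.2715; Marchetti 0.2876.
Unrounded shares: Orozco 1,603,730.15; Bergstrom 2,540,557.82; Kowalski 2,551,535.64; Marchetti 2,703,126.40.
Rounded to nearest $50: Orozco $1,603,750; Bergstrom $2,540,550; Kowalski $2,551,550; Marchetti $2,703,150. Sum = $9,399,000.
Difference $9,398,950 − $9,399,000 = −$50 applied to largest allocation (Marchetti): Marchetti becomes $2,703,100.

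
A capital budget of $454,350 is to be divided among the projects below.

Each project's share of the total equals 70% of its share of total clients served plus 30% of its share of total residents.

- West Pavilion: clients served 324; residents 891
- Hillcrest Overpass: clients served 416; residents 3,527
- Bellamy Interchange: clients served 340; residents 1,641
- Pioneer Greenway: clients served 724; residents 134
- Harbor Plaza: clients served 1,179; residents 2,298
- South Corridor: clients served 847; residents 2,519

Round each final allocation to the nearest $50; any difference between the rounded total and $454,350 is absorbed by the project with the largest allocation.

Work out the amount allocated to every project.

Clients served total 3,830; residents total 11,010.
Combined weights (70% clients served + 30% residents): West Pavilion 0.0835; Hillcrest Overpass 0.1721; Bellamy Interchange 0.1069; Pioneer Greenway 0.1360; Harbor Plaza 0.2781; South Corridor 0.2234.
Proportional shares: West Pavilion 37,935.79; Hillcrest Overpass 78,209.48; Bellamy Interchange 48,549.52; Pioneer Greenway 61,780.23; Harbor Plaza 126,354.20; South Corridor 101,520.77.
At nearest $50: West Pavilion $37,950; Hillcrest Overpass $78,200; Bellamy Interchange $48,550; Pioneer Greenway $61,800; Harbor Plaza $126,350; South Corridor $101,500. Sum = $454,350.
No rounding difference to absorb.

West Pavilion: $37,950 · Hillcrest Overpass: $78,200 · Bellamy Interchange: $48,550 · Pioneer Greenway: $61,800 · Harbor Plaza: $126,350 · South Corridor: $101,500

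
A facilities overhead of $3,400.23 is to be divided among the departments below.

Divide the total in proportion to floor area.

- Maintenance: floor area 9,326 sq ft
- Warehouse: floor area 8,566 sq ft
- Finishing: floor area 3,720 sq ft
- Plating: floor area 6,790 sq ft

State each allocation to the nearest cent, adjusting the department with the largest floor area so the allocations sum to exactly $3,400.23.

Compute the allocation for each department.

Maintenance: $1,116.49 · Warehouse: $1,025.50 · Finishing: $445.35 · Plating: $812.89

Total floor area = 9,326 + 8,566 + 3,720 + 6,790 = 28,402.
Raw shares: Maintenance 1,116.4899; Warehouse 1,025.5042; Finishing 445.3509; Plating 812.8851.
Rounded to nearest cent: Maintenance $1,116.49; Warehouse $1,025.50; Finishing $445.35; Plating $812.89. Sum = $3,400.23.
Sum already equals the total — no adjustment.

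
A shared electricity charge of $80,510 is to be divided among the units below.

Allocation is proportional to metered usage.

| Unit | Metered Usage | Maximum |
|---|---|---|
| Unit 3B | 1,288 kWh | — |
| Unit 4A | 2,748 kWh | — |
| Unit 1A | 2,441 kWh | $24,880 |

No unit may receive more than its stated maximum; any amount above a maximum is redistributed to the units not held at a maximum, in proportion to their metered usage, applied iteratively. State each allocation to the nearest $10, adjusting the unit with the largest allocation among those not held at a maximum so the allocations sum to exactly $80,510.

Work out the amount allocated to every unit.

Metered usage total: 6,477.
Pro-rata shares before constraints: Unit 3B 16,010.02; Unit 4A 34,158.02; Unit 1A 30,341.97.
Capped: Unit 1A ($24,880); balance $55,630 reallocated over remaining metered usage 4,036.
Remaining shares: Unit 3B 17,753.08 → $17,750; Unit 4A 37,876.92 → $37,880.

Unit 3B: $17,750 | Unit 4A: $37,880 | Unit 1A: $24,880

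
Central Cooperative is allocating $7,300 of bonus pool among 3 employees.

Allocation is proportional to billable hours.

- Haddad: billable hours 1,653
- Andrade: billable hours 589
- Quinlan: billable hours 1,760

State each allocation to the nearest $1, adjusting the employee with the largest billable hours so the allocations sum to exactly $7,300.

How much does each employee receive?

Haddad: $3,015 | Andrade: $1,074 | Quinlan: $3,211

Combined billable hours = 4,002.
Unrounded shares: Haddad 1,653/4,002 × $7,300 = 3,015.22; Andrade 589/4,002 × $7,300 = 1,074.39; Quinlan 1,760/4,002 × $7,300 = 3,210.39.
After rounding ($1): Haddad $3,015; Andrade $1,074; Quinlan $3,210. Sum = $7,299.
Difference $7,300 − $7,299 = +$1 applied to largest billable hours (Quinlan): Quinlan becomes $3,211.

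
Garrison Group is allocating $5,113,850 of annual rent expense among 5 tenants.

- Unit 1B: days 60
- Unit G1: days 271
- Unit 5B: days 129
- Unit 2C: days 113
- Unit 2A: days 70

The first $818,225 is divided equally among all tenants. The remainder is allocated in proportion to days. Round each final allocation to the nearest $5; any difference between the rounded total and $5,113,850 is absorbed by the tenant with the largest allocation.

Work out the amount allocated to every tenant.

Equal tier: $818,225 ÷ 5 = $163,645 apiece.
Remainder $4,295,625 by days (total 643): Unit 1B 400,835.93 → $400,835; Unit G1 1,810,442.26 → $1,810,440; Unit 5B 861,797.24 → $861,795; Unit 2C 754,907.66 → $754,910; Unit 2A 467,641.91 → $467,640.
Rounding difference +$5 on remainder applied to Unit G1.
Totals: Unit 1B $163,645 + $400,835 = $564,480; Unit G1 $163,645 + $1,810,445 = $1,974,090; Unit 5B $163,645 + $861,795 = $1,025,440; Unit 2C $163,645 + $754,910 = $918,555; Unit 2A $163,645 + $467,640 = $631,285.

Unit 1B: $564,480 · Unit G1: $1,974,090 · Unit 5B: $1,025,440 · Unit 2C: $918,555 · Unit 2A: $631,285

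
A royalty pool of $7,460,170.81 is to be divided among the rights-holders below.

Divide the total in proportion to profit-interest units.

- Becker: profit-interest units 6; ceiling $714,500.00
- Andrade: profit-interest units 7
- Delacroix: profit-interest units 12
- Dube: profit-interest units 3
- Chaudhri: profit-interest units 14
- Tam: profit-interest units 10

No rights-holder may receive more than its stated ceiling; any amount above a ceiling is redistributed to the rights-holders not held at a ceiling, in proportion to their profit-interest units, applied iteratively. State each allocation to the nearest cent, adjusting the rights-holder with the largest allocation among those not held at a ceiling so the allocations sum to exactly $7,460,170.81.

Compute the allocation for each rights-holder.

Becker: $714,500.00 | Andrade: $1,026,515.12 | Delacroix: $1,759,740.21 | Dube: $439,935.05 | Chaudhri: $2,053,030.25 | Tam: $1,466,450.18

Sum of profit-interest units: 52.
Proportional shares (ignoring caps): Becker 860,788.9396; Andrade 1,004,253.7629; Delacroix 1,721,577.8792; Dube 430,394.4698; Chaudhri 2,008,507.5258; Tam 1,434,648.2327.
Held at cap: Becker ($714,500.00); remaining pool $6,745,670.81 reallocated over remaining profit-interest units 46.
Shares after redistribution: Andrade 1,026,515.1233 → $1,026,515.12; Delacroix 1,759,740.2113 → $1,759,740.21; Dube 439,935.0528 → $439,935.05; Chaudhri 2,053,030.2465 → $2,053,030.25; Tam 1,466,450.1761 → $1,466,450.18.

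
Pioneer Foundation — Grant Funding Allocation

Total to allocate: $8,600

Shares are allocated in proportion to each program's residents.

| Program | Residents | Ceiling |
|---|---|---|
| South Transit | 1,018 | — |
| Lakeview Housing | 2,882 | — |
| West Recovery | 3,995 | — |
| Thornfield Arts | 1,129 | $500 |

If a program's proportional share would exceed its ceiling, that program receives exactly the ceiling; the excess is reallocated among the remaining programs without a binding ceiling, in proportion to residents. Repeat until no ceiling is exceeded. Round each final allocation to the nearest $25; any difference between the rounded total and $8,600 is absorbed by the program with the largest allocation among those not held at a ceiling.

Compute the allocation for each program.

Sum of residents: 9,024.
Proportional shares (ignoring caps): South Transit 970.17; Lakeview Housing 2,746.59; West Recovery 3,807.29; Thornfield Arts 1,075.95.
Capped: Thornfield Arts ($500); residual $8,100 reallocated over remaining residents 7,895.
Shares after redistribution: South Transit 1,044.43 → $1,050; Lakeview Housing 2,956.83 → $2,950; West Recovery 4,098.73 → $4,100.

South Transit: $1,050 · Lakeview Housing: $2,950 · West Recovery: $4,100 · Thornfield Arts: $500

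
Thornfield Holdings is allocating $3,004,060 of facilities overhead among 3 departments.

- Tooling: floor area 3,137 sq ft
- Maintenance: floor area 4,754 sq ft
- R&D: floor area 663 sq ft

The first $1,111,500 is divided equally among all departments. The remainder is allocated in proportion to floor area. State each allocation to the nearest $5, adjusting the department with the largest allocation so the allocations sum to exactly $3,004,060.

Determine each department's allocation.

Tooling: $1,064,555 | Maintenance: $1,422,315 | R&D: $517,190

$1,111,500 shared equally gives $370,500 per department.
Remainder $1,892,560 by floor area (total 8,554): Tooling 694,056.67 → $694,055; Maintenance 1,051,815.55 → $1,051,815; R&D 146,687.78 → $146,690.
Totals: Tooling $370,500 + $694,055 = $1,064,555; Maintenance $370,500 + $1,051,815 = $1,422,315; R&D $370,500 + $146,690 = $517,190.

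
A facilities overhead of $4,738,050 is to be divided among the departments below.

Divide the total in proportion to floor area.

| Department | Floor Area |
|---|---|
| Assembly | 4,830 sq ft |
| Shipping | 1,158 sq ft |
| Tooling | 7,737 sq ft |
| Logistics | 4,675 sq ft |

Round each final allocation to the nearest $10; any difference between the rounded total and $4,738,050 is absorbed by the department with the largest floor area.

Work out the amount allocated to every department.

Assembly: $1,243,740 · Shipping: $298,190 · Tooling: $1,992,290 · Logistics: $1,203,830

Combined floor area = 18,400.
Raw shares: Assembly 4,830/18,400 × $4,738,050 = 1,243,738.12; Shipping 1,158/18,400 × $4,738,050 = 298,188.15; Tooling 7,737/18,400 × $4,738,050 = 1,992,298.52; Logistics 4,675/18,400 × $4,738,050 = 1,203,825.20.
At nearest $10: Assembly $1,243,740; Shipping $298,190; Tooling $1,992,300; Logistics $1,203,830. Sum = $4,738,060.
Difference $4,738,050 − $4,738,060 = −$10 applied to largest floor area (Tooling): Tooling becomes $1,992,290.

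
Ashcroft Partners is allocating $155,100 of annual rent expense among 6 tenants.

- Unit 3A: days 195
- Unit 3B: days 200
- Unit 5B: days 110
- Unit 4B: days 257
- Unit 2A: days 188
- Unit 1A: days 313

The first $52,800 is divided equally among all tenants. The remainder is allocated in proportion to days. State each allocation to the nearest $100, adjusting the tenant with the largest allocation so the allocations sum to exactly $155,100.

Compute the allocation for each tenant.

Unit 3A: $24,600 | Unit 3B: $25,000 | Unit 5B: $17,700 | Unit 4B: $29,600 | Unit 2A: $24,000 | Unit 1A: $34,200

$52,800 shared equally gives $8,800 per tenant.
Remainder $102,300 by days (total 1,263): Unit 3A 15,794.54 → $15,800; Unit 3B 16,199.52 → $16,200; Unit 5B 8,909.74 → $8,900; Unit 4B 20,816.39 → $20,800; Unit 2A 15,227.55 → $15,200; Unit 1A 25,352.26 → $25,400.
Totals: Unit 3A $8,800 + $15,800 = $24,600; Unit 3B $8,800 + $16,200 = $25,000; Unit 5B $8,800 + $8,900 = $17,700; Unit 4B $8,800 + $20,800 = $29,600; Unit 2A $8,800 + $15,200 = $24,000; Unit 1A $8,800 + $25,400 = $34,200.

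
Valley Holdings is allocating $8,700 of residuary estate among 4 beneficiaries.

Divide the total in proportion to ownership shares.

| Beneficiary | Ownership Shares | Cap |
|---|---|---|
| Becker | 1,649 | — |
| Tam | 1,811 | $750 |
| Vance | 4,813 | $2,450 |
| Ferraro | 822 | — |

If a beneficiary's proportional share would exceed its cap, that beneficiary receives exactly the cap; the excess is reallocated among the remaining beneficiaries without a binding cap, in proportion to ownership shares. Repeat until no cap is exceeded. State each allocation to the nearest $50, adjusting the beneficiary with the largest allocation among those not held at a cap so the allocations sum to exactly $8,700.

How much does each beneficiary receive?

Combined ownership shares = 9,095.
Unconstrained shares: Becker 1,577.38; Tam 1,732.35; Vance 4,603.97; Ferraro 786.30.
Held at cap: Tam ($750), Vance ($2,450); residual $5,500 reallocated over remaining ownership shares 2,471.
Redistributed shares: Becker 3,670.38 → $3,650; Ferraro 1,829.62 → $1,850.

Becker: $3,650; Tam: $750; Vance: $2,450; Ferraro: $1,850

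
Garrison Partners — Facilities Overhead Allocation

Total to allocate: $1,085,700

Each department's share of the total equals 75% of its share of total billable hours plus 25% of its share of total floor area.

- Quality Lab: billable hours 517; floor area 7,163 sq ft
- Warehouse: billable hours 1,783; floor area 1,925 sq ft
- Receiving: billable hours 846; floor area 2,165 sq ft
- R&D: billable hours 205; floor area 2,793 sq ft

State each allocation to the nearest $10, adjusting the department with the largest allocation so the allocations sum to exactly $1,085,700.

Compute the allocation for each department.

Quality Lab: $264,050; Warehouse: $470,450; Receiving: $247,410; R&D: $103,790

Billable hours total 3,351; floor area total 14,046.
Composite weights (75% billable hours + 25% floor area): Quality Lab 0.2432; Warehouse 0.4333; Receiving 0.2279; R&D 0.0956.
Pro-rata amounts: Quality Lab 264,046.08; Warehouse 470,458.14; Receiving 247,409.93; R&D 103,785.85.
Rounded to nearest $10: Quality Lab $264,050; Warehouse $470,460; Receiving $247,410; R&D $103,790. Sum = $1,085,710.
Difference $1,085,700 − $1,085,710 = −$10 applied to largest allocation (Warehouse): Warehouse becomes $470,450.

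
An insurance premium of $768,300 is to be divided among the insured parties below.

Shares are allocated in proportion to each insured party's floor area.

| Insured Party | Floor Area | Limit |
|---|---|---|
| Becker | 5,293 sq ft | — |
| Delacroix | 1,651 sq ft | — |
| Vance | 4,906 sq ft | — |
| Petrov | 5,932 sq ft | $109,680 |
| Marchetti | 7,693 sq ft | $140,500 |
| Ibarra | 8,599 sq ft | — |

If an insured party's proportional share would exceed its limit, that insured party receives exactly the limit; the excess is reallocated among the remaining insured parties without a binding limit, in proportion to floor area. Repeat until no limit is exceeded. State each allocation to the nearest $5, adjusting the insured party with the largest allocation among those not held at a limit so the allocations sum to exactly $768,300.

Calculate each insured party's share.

Sum of floor area: 34,074.
Unconstrained shares: Becker 119,346.48; Delacroix 37,226.72; Vance 110,620.41; Petrov 133,754.64; Marchetti 173,461.64; Ibarra 193,890.11.
Held at cap: Petrov ($109,680), Marchetti ($140,500); balance $518,120 reallocated over remaining floor area 20,449.
Shares after redistribution: Becker 134,109.70 → $134,110; Delacroix 41,831.68 → $41,830; Vance 124,304.21 → $124,305; Ibarra 217,874.41 → $217,875.

Becker: $134,110 | Delacroix: $41,830 | Vance: $124,305 | Petrov: $109,680 | Marchetti: $140,500 | Ibarra: $217,875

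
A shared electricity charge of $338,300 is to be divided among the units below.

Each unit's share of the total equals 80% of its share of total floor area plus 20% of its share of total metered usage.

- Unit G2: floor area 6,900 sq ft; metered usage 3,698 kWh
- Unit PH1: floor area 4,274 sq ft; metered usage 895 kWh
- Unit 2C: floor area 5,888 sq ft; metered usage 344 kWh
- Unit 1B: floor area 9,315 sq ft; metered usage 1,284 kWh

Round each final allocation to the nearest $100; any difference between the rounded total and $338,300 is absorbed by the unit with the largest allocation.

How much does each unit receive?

Totals — floor area 26,377, metered usage 6,221.
Blended shares (80% floor area + 20% metered usage): Unit G2 0.3282; Unit PH1 0.1584; Unit 2C 0.1896; Unit 1B 0.3238.
Pro-rata amounts: Unit G2 111,016.82; Unit PH1 53,587.26; Unit 2C 64,154.92; Unit 1B 109,541.00.
After rounding ($100): Unit G2 $111,000; Unit PH1 $53,600; Unit 2C $64,200; Unit 1B $109,500. Sum = $338,300.
Rounded total matches; no reconciliation needed.

Unit G2: $111,000 · Unit PH1: $53,600 · Unit 2C: $64,200 · Unit 1B: $109,500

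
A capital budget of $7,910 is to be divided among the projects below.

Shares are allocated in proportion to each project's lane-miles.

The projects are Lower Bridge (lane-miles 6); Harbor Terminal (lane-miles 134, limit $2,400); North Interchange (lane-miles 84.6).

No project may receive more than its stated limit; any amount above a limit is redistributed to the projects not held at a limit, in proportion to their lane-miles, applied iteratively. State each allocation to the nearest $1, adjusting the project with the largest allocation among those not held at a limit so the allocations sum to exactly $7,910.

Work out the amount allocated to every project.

Lower Bridge: $365 | Harbor Terminal: $2,400 | North Interchange: $5,145

Combined lane-miles = 224.6.
Proportional shares (ignoring caps): Lower Bridge 211.31; Harbor Terminal 4,719.23; North Interchange 2,979.46.
Capped: Harbor Terminal ($2,400); balance $5,510 reallocated over remaining lane-miles 90.6.
Redistributed shares: Lower Bridge 364.90 → $365; North Interchange 5,145.10 → $5,145.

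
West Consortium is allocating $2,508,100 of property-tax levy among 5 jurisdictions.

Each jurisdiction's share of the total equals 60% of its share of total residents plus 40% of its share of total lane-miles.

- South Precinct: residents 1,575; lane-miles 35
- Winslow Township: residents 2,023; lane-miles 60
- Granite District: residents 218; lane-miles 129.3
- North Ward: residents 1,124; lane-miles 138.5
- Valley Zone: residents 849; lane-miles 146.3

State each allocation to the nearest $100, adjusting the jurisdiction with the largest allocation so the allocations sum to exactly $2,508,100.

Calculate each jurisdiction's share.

Totals — residents 5,789, lane-miles 509.1.
Combined weights (60% residents + 40% lane-miles): South Precinct 0.1907; Winslow Township 0.2568; Granite District 0.1242; North Ward 0.2253; Valley Zone 0.2029.
Unrounded shares: South Precinct 478,395.34; Winslow Township 644,119.04; Granite District 311,469.95; North Ward 565,115.79; Valley Zone 508,999.88.
After rounding ($100): South Precinct $478,400; Winslow Township $644,100; Granite District $311,500; North Ward $565,100; Valley Zone $509,000. Sum = $2,508,100.
Sum already equals the total — no adjustment.

South Precinct: $478,400 | Winslow Township: $644,100 | Granite District: $311,500 | North Ward: $565,100 | Valley Zone: $509,000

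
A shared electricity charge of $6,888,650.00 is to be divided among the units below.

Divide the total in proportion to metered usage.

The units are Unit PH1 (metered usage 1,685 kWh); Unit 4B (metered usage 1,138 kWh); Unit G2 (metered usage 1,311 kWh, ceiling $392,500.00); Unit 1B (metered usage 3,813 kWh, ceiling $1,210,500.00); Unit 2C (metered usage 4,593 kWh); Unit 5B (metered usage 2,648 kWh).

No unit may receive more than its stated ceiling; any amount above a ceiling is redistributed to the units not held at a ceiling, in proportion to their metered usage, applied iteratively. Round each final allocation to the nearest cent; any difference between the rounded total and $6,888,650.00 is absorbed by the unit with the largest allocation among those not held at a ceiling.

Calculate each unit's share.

Unit PH1: $884,968.23 | Unit 4B: $597,681.81 | Unit G2: $392,500.00 | Unit 1B: $1,210,500.00 | Unit 2C: $2,412,260.57 | Unit 5B: $1,390,739.39

Metered usage total: 15,188.
Unconstrained shares: Unit PH1 764,246.4610; Unit 4B 516,149.8354; Unit G2 594,615.4958; Unit 1B 1,729,419.4397; Unit 2C 2,083,195.2495; Unit 5B 1,201,023.5186.
Held at cap: Unit G2 ($392,500.00), Unit 1B ($1,210,500.00); remaining pool $5,285,650.00 reallocated over remaining metered usage 10,064.
Remaining shares: Unit PH1 884,968.2283 → $884,968.23; Unit 4B 597,681.8064 → $597,681.81; Unit 2C 2,412,260.5773 → $2,412,260.58; Unit 5B 1,390,739.3879 → $1,390,739.39.
Rounding difference −$0.01 applied to Unit 2C → $2,412,260.57.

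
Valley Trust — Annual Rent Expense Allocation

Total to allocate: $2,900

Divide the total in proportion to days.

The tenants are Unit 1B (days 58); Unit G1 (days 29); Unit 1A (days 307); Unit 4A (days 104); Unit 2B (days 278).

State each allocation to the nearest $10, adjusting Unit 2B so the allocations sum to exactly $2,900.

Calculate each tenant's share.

Sum of days: 776.
Unrounded shares: Unit 1B 58/776 × $2,900 = 216.75; Unit G1 29/776 × $2,900 = 108.38; Unit 1A 307/776 × $2,900 = 1,147.29; Unit 4A 104/776 × $2,900 = 388.66; Unit 2B 278/776 × $2,900 = 1,038.92.
Rounded to nearest $10: Unit 1B $220; Unit G1 $110; Unit 1A $1,150; Unit 4A $390; Unit 2B $1,040. Sum = $2,910.
Difference $2,900 − $2,910 = −$10 applied to Unit 2B: Unit 2B becomes $1,030.

Unit 1B: $220 | Unit G1: $110 | Unit 1A: $1,150 | Unit 4A: $390 | Unit 2B: $1,030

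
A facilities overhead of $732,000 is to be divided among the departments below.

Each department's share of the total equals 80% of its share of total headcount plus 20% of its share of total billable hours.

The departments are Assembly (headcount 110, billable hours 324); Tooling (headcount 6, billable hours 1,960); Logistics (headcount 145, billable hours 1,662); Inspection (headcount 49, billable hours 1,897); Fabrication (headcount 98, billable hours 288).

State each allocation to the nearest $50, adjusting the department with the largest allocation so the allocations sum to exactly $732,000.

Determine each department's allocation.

Assembly: $165,600 | Tooling: $55,400 | Logistics: $247,800 | Inspection: $115,650 | Fabrication: $147,550

Totals — headcount 408, billable hours 6,131.
Combined weights (80% headcount + 20% billable hours): Assembly 0.2263; Tooling 0.0757; Logistics 0.3385; Inspection 0.1580; Fabrication 0.2016.
Unrounded shares: Assembly 165,619.04; Tooling 55,413.92; Logistics 247,803.96; Inspection 115,627.21; Fabrication 147,535.87.
At nearest $50: Assembly $165,600; Tooling $55,400; Logistics $247,800; Inspection $115,650; Fabrication $147,550. Sum = $732,000.
No rounding difference to absorb.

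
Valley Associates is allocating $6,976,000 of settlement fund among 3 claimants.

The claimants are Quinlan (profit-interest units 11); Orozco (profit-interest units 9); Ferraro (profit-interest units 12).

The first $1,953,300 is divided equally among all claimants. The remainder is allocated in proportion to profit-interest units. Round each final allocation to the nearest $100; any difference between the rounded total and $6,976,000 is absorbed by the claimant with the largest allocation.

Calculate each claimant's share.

Quinlan: $2,377,700 · Orozco: $2,063,700 · Ferraro: $2,534,600

First tranche $1,953,300 split equally: $651,100 each.
Remainder $5,022,700 by profit-interest units (total 32): Quinlan 1,726,553.12 → $1,726,600; Orozco 1,412,634.38 → $1,412,600; Ferraro 1,883,512.50 → $1,883,500.
Totals: Quinlan $651,100 + $1,726,600 = $2,377,700; Orozco $651,100 + $1,412,600 = $2,063,700; Ferraro $651,100 + $1,883,500 = $2,534,600.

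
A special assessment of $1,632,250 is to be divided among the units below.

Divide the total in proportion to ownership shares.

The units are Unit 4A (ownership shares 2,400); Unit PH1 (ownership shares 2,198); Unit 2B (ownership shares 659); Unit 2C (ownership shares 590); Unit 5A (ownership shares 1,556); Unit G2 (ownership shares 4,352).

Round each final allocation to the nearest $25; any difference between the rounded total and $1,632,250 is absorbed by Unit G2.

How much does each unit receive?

Unit 4A: $333,250; Unit PH1: $305,200; Unit 2B: $91,500; Unit 2C: $81,925; Unit 5A: $216,050; Unit G2: $604,325

Combined ownership shares = 11,755.
Raw shares: Unit 4A 2,400/11,755 × $1,632,250 = 333,253.93; Unit PH1 2,198/11,755 × $1,632,250 = 305,205.06; Unit 2B 659/11,755 × $1,632,250 = 91,505.98; Unit 2C 590/11,755 × $1,632,250 = 81,924.93; Unit 5A 1,556/11,755 × $1,632,250 = 216,059.63; Unit G2 4,352/11,755 × $1,632,250 = 604,300.47.
Rounded to nearest $25: Unit 4A $333,250; Unit PH1 $305,200; Unit 2B $91,500; Unit 2C $81,925; Unit 5A $216,050; Unit G2 $604,300. Sum = $1,632,225.
Difference $1,632,250 − $1,632,225 = +$25 applied to Unit G2: Unit G2 becomes $604,325.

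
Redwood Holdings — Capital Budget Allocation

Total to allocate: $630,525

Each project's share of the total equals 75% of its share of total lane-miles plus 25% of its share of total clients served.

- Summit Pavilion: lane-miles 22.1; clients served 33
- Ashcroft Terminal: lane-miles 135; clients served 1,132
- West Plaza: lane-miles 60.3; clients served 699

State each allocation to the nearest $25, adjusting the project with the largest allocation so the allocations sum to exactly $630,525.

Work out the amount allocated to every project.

Summit Pavilion: $50,875; Ashcroft Terminal: $389,375; West Plaza: $190,275

Lane-miles total 217.4; clients served total 1,864.
Combined weights (75% lane-miles + 25% clients served): Summit Pavilion 0.0807; Ashcroft Terminal 0.6176; West Plaza 0.3018.
Proportional shares: Summit Pavilion 50,863.14; Ashcroft Terminal 389,384.12; West Plaza 190,277.74.
At nearest $25: Summit Pavilion $50,875; Ashcroft Terminal $389,375; West Plaza $190,275. Sum = $630,525.
Rounded total matches; no reconciliation needed.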